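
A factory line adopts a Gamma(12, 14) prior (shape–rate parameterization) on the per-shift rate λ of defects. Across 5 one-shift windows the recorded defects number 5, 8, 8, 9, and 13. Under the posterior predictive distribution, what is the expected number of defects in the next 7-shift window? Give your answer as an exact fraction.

Total count: 5 + 8 + 8 + 9 + 13 = 43.
Total exposure: 5 shifts.
The Gamma prior is conjugate for the Poisson rate, so λ | data ~ Gamma(12+43, 14+5) = Gamma(55, 19).
Predictive mean over a 7-shift window = T·E[λ|data] = 7·55/19 = 385/19.

385/19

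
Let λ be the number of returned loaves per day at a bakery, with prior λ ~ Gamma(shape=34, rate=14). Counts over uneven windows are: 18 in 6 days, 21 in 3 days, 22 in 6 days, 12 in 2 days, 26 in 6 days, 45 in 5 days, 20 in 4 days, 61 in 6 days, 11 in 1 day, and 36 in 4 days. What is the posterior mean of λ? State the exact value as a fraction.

102/19

Total count: 18 + 21 + 22 + 12 + 26 + 45 + 20 + 61 + 11 + 36 = 272.
Total exposure: 6 + 3 + 6 + 2 + 6 + 5 + 4 + 6 + 1 + 4 = 43 days.
By Gamma–Poisson conjugacy, the posterior is Gamma(α + Σx, β + Σt) = Gamma(34 + 272, 14 + 43) = Gamma(306, 57).
Posterior mean = α'/β' = 306/57 = 102/19.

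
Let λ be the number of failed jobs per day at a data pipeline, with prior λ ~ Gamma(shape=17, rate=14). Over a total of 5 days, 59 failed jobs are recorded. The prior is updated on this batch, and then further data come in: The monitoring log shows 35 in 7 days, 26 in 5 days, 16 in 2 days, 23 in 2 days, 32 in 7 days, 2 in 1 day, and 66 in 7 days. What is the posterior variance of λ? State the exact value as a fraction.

Total count 59 over total exposure 5 days.
After the first batch: Gamma(17 + 59, 14 + 5) = Gamma(76, 19).
Total count: 35 + 26 + 16 + 23 + 32 + 2 + 66 = 200.
Total exposure: 7 + 5 + 2 + 2 + 7 + 1 + 7 = 31 days.
After the second batch: Gamma(76 + 200, 19 + 31) = Gamma(276, 50).
Posterior variance = α'/β'² = 276/2500 = 69/625.

69/625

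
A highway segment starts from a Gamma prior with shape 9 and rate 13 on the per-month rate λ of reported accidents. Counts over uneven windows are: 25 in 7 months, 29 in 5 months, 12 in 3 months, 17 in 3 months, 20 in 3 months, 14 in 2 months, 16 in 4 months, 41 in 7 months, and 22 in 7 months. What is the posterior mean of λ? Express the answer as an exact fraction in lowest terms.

205/54

Total count: 25 + 29 + 12 + 17 + 20 + 14 + 16 + 41 + 22 = 196.
Total exposure: 7 + 5 + 3 + 3 + 3 + 2 + 4 + 7 + 7 = 41 months.
Conjugate update: add total count to the shape and total exposure to the rate, giving Gamma(205, 54).
Posterior mean = α'/β' = 205/54.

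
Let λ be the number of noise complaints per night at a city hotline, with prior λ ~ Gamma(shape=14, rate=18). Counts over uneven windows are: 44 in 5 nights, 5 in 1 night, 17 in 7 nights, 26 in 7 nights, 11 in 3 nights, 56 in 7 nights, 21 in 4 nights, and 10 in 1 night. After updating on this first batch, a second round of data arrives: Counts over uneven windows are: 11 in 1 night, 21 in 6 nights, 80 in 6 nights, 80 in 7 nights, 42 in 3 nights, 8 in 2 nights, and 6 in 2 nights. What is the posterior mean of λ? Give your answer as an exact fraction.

113/20

Total count: 44 + 5 + 17 + 26 + 11 + 56 + 21 + 10 = 190.
Total exposure: 5 + 1 + 7 + 7 + 3 + 7 + 4 + 1 = 35 nights.
After the first batch: Gamma(14 + 190, 18 + 35) = Gamma(204, 53).
Total count: 11 + 21 + 80 + 80 + 42 + 8 + 6 = 248.
Total exposure: 1 + 6 + 6 + 7 + 3 + 2 + 2 = 27 nights.
After the second batch: Gamma(204 + 248, 53 + 27) = Gamma(452, 80).
Posterior mean = α'/β' = 452/80 = 113/20.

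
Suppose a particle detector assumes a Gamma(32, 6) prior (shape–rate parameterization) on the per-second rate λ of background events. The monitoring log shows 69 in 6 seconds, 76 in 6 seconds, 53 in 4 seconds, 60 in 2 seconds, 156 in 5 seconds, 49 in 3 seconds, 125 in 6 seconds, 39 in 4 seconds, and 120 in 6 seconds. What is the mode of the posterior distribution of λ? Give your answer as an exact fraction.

389/24

Total count: 69 + 76 + 53 + 60 + 156 + 49 + 125 + 39 + 120 = 747.
Total exposure: 6 + 6 + 4 + 2 + 5 + 3 + 6 + 4 + 6 = 42 seconds.
Posterior: α' = 32 + 747 = 779, β' = 6 + 42 = 48.
Posterior mode = (α'−1)/β' = 778/48 = 389/24.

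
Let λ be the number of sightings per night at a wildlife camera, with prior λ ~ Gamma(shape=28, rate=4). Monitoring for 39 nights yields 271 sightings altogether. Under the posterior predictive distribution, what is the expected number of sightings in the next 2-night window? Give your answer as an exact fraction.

Total count 271 over total exposure 39 nights.
The Gamma prior is conjugate for the Poisson rate, so λ | data ~ Gamma(28+271, 4+39) = Gamma(299, 43).
Predictive mean over a 2-night window = T·E[λ|data] = 2·299/43 = 598/43.

598/43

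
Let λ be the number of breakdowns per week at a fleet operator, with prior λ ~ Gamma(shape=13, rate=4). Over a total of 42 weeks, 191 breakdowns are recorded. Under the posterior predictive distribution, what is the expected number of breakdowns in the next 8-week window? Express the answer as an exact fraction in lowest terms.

816/23

Total count 191 over total exposure 42 weeks.
Posterior: α' = 13 + 191 = 204, β' = 4 + 42 = 46.
Predictive mean over an 8-week window = T·E[λ|data] = 8·204/46 = 816/23.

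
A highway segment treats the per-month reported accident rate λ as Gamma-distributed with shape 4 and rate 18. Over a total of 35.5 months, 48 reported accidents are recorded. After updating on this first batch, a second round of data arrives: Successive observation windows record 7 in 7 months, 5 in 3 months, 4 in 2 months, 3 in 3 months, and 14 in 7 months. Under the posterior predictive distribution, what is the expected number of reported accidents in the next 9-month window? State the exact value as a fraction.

1530/151

Total count 48 over total exposure 35.5 months.
After the first batch: Gamma(4 + 48, 18 + 35.5) = Gamma(52, 107/2).
Total count: 7 + 5 + 4 + 3 + 14 = 33.
Total exposure: 7 + 3 + 2 + 3 + 7 = 22 months.
After the second batch: Gamma(52 + 33, 107/2 + 22) = Gamma(85, 151/2).
Predictive mean over a 9-month window = T·E[λ|data] = 9·85/(151/2) = 1530/151.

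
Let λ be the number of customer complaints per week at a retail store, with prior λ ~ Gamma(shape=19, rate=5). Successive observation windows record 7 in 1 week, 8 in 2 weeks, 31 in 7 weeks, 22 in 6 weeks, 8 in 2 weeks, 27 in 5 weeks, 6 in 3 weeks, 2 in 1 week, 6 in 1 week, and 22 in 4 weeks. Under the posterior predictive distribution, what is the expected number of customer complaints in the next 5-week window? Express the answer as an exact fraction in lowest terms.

Total count: 7 + 8 + 31 + 22 + 8 + 27 + 6 + 2 + 6 + 22 = 139.
Total exposure: 1 + 2 + 7 + 6 + 2 + 5 + 3 + 1 + 1 + 4 = 32 weeks.
Conjugate update: add total count to the shape and total exposure to the rate, giving Gamma(158, 37).
Predictive mean over a 5-week window = T·E[λ|data] = 5·158/37 = 790/37.

790/37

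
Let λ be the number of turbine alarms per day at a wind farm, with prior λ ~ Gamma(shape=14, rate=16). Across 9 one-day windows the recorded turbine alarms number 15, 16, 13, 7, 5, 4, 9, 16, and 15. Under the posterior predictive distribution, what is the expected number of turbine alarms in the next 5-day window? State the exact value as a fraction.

114/5

Total count: 15 + 16 + 13 + 7 + 5 + 4 + 9 + 16 + 15 = 100.
Total exposure: 9 days.
Gamma(α, β) with Poisson data over total exposure Σt gives posterior Gamma(α+Σx, β+Σt) = Gamma(114, 25).
Predictive mean over a 5-day window = T·E[λ|data] = 5·114/25 = 114/5.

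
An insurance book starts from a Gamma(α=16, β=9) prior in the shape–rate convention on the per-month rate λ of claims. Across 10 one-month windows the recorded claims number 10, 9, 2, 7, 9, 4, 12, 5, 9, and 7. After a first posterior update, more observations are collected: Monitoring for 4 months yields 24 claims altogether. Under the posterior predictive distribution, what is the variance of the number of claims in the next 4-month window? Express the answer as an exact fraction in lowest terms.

Total count: 10 + 9 + 2 + 7 + 9 + 4 + 12 + 5 + 9 + 7 = 74.
Total exposure: 10 months.
After the first batch: Gamma(16 + 74, 9 + 10) = Gamma(90, 19).
Total count 24 over total exposure 4 months.
After the second batch: Gamma(90 + 24, 19 + 4) = Gamma(114, 23).
The posterior predictive for a window of length T is Negative Binomial with variance T·α'·(β'+T)/β'² = 4·114·27/529 = 12312/529.

12312/529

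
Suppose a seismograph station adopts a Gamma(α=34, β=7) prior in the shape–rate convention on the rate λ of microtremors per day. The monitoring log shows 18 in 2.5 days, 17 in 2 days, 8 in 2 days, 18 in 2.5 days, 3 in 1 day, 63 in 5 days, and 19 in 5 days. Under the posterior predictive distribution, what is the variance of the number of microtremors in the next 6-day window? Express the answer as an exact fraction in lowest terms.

440/9

Total count: 18 + 17 + 8 + 18 + 3 + 63 + 19 = 146.
Total exposure: 2.5 + 2 + 2 + 2.5 + 1 + 5 + 5 = 20 days.
Gamma(α, β) with Poisson data over total exposure Σt gives posterior Gamma(α+Σx, β+Σt) = Gamma(180, 27).
The posterior predictive for a window of length T is Negative Binomial with variance T·α'·(β'+T)/β'² = 6·180·33/729 = 440/9.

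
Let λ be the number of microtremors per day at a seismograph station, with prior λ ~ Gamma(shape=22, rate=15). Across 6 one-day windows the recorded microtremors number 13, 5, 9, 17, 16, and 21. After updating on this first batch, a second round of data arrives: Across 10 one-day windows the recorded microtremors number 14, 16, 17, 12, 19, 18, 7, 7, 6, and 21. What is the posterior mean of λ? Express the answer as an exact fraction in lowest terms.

Total count: 13 + 5 + 9 + 17 + 16 + 21 = 81.
Total exposure: 6 days.
After the first batch: Gamma(22 + 81, 15 + 6) = Gamma(103, 21).
Total count: 14 + 16 + 17 + 12 + 19 + 18 + 7 + 7 + 6 + 21 = 137.
Total exposure: 10 days.
After the second batch: Gamma(103 + 137, 21 + 10) = Gamma(240, 31).
Posterior mean = α'/β' = 240/31.

240/31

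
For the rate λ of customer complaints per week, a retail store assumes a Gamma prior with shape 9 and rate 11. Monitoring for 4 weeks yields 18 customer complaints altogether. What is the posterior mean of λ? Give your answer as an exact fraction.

9/5

Total count 18 over total exposure 4 weeks.
By Gamma–Poisson conjugacy, the posterior is Gamma(α + Σx, β + Σt) = Gamma(9 + 18, 11 + 4) = Gamma(27, 15).
Posterior mean = α'/β' = 27/15 = 9/5.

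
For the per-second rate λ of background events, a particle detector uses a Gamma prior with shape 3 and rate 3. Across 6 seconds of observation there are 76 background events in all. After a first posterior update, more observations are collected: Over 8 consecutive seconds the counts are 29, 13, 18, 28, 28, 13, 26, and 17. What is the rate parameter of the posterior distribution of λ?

Total count 76 over total exposure 6 seconds.
After the first batch: Gamma(3 + 76, 3 + 6) = Gamma(79, 9).
Total count: 29 + 13 + 18 + 28 + 28 + 13 + 26 + 17 = 172.
Total exposure: 8 seconds.
After the second batch: Gamma(79 + 172, 9 + 8) = Gamma(251, 17).

17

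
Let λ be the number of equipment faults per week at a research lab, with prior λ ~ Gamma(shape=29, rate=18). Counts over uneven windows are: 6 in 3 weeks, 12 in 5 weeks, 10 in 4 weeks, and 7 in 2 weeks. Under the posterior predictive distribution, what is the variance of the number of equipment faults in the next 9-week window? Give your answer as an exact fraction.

369/16

Total count: 6 + 12 + 10 + 7 = 35.
Total exposure: 3 + 5 + 4 + 2 = 14 weeks.
Conjugate update: add total count to the shape and total exposure to the rate, giving Gamma(64, 32).
The posterior predictive for a window of length T is Negative Binomial with variance T·α'·(β'+T)/β'² = 9·64·41/1024 = 369/16.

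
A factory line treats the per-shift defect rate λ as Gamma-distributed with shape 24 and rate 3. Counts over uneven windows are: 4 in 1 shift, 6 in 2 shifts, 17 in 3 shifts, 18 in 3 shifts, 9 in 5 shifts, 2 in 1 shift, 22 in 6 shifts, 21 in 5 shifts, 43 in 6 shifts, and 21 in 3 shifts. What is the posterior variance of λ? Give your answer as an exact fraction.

187/1444

Total count: 4 + 6 + 17 + 18 + 9 + 2 + 22 + 21 + 43 + 21 = 163.
Total exposure: 1 + 2 + 3 + 3 + 5 + 1 + 6 + 5 + 6 + 3 = 35 shifts.
Posterior: α' = 24 + 163 = 187, β' = 3 + 35 = 38.
Posterior variance = α'/β'² = 187/1444.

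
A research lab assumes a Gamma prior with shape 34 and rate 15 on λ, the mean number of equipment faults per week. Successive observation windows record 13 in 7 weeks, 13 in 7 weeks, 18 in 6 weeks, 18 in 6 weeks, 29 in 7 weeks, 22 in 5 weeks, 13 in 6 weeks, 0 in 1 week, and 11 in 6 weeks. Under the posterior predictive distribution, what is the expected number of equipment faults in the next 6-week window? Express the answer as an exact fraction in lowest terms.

Total count: 13 + 13 + 18 + 18 + 29 + 22 + 13 + 0 + 11 = 137.
Total exposure: 7 + 7 + 6 + 6 + 7 + 5 + 6 + 1 + 6 = 51 weeks.
Posterior: α' = 34 + 137 = 171, β' = 15 + 51 = 66.
Predictive mean over a 6-week window = T·E[λ|data] = 6·171/66 = 171/11.

171/11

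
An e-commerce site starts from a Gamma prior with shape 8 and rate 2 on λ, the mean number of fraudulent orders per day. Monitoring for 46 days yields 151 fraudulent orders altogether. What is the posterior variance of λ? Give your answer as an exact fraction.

53/768

Total count 151 over total exposure 46 days.
By Gamma–Poisson conjugacy, the posterior is Gamma(α + Σx, β + Σt) = Gamma(8 + 151, 2 + 46) = Gamma(159, 48).
Posterior variance = α'/β'² = 159/2304 = 53/768.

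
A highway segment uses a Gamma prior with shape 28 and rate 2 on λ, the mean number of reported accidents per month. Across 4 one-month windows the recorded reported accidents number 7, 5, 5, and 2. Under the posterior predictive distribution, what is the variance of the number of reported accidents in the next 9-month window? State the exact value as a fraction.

705/4

Total count: 7 + 5 + 5 + 2 = 19.
Total exposure: 4 months.
Conjugate update: add total count to the shape and total exposure to the rate, giving Gamma(47, 6).
The posterior predictive for a window of length T is Negative Binomial with variance T·α'·(β'+T)/β'² = 9·47·15/36 = 705/4.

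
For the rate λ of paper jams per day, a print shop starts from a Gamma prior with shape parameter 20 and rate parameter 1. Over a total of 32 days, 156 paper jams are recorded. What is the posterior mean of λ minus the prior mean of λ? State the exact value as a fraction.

Total count 156 over total exposure 32 days.
The Gamma prior is conjugate for the Poisson rate, so λ | data ~ Gamma(20+156, 1+32) = Gamma(176, 33).
Posterior mean = 176/33 = 16/3; prior mean = 20/1 = 20. Difference = 16/3 − 20 = -44/3.

-44/3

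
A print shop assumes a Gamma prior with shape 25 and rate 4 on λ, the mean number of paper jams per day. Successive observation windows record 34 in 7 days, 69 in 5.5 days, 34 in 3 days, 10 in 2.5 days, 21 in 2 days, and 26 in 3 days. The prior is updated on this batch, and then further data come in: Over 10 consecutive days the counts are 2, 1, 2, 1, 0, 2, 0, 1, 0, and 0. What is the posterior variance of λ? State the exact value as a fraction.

Total count: 34 + 69 + 34 + 10 + 21 + 26 = 194.
Total exposure: 7 + 5.5 + 3 + 2.5 + 2 + 3 = 23 days.
After the first batch: Gamma(25 + 194, 4 + 23) = Gamma(219, 27).
Total count: 2 + 1 + 2 + 1 + 0 + 2 + 0 + 1 + 0 + 0 = 9.
Total exposure: 10 days.
After the second batch: Gamma(219 + 9, 27 + 10) = Gamma(228, 37).
Posterior variance = α'/β'² = 228/1369.

228/1369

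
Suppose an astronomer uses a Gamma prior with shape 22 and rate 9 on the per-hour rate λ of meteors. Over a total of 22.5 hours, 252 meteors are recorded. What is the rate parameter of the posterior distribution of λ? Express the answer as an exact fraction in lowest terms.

63/2

Total count 252 over total exposure 22.5 hours.
Gamma(α, β) with Poisson data over total exposure Σt gives posterior Gamma(α+Σx, β+Σt) = Gamma(274, 63/2).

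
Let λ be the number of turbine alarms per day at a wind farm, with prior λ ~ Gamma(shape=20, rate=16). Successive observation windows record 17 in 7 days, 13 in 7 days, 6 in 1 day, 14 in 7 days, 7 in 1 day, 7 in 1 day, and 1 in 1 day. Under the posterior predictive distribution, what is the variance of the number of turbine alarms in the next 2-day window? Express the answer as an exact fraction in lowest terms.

7310/1681

Total count: 17 + 13 + 6 + 14 + 7 + 7 + 1 = 65.
Total exposure: 7 + 7 + 1 + 7 + 1 + 1 + 1 = 25 days.
By Gamma–Poisson conjugacy, the posterior is Gamma(α + Σx, β + Σt) = Gamma(20 + 65, 16 + 25) = Gamma(85, 41).
The posterior predictive for a window of length T is Negative Binomial with variance T·α'·(β'+T)/β'² = 2·85·43/1681 = 7310/1681.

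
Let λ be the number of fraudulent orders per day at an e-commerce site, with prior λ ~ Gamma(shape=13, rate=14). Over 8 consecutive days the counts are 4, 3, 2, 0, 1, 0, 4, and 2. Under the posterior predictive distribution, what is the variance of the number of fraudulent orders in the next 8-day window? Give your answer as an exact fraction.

1740/121

Total count: 4 + 3 + 2 + 0 + 1 + 0 + 4 + 2 = 16.
Total exposure: 8 days.
By Gamma–Poisson conjugacy, the posterior is Gamma(α + Σx, β + Σt) = Gamma(13 + 16, 14 + 8) = Gamma(29, 22).
The posterior predictive for a window of length T is Negative Binomial with variance T·α'·(β'+T)/β'² = 8·29·30/484 = 1740/121.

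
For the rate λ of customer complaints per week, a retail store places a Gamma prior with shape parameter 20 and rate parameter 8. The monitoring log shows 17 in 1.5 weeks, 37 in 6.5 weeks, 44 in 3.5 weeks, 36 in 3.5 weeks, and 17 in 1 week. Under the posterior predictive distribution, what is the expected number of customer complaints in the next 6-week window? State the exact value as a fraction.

171/4

Total count: 17 + 37 + 44 + 36 + 17 = 151.
Total exposure: 1.5 + 6.5 + 3.5 + 3.5 + 1 = 16 weeks.
Gamma(α, β) with Poisson data over total exposure Σt gives posterior Gamma(α+Σx, β+Σt) = Gamma(171, 24).
Predictive mean over a 6-week window = T·E[λ|data] = 6·171/24 = 171/4.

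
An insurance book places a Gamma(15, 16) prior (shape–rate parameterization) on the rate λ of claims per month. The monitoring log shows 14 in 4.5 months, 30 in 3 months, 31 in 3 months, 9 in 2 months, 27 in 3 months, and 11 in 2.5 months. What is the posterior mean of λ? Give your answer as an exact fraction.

137/34

Total count: 14 + 30 + 31 + 9 + 27 + 11 = 122.
Total exposure: 4.5 + 3 + 3 + 2 + 3 + 2.5 = 18 months.
Conjugate update: add total count to the shape and total exposure to the rate, giving Gamma(137, 34).
Posterior mean = α'/β' = 137/34.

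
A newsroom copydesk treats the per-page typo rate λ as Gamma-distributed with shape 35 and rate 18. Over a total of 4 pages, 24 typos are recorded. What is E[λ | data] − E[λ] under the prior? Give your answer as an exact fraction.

73/99

Total count 24 over total exposure 4 pages.
The Gamma prior is conjugate for the Poisson rate, so λ | data ~ Gamma(35+24, 18+4) = Gamma(59, 22).
Posterior mean = 59/22 = 59/22; prior mean = 35/18 = 35/18. Difference = 59/22 − 35/18 = 73/99.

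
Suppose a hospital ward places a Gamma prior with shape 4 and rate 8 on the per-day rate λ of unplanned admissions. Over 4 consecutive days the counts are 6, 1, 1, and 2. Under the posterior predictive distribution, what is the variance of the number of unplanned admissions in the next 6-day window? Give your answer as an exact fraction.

21/2

Total count: 6 + 1 + 1 + 2 = 10.
Total exposure: 4 days.
Conjugate update: add total count to the shape and total exposure to the rate, giving Gamma(14, 12).
The posterior predictive for a window of length T is Negative Binomial with variance T·α'·(β'+T)/β'² = 6·14·18/144 = 21/2.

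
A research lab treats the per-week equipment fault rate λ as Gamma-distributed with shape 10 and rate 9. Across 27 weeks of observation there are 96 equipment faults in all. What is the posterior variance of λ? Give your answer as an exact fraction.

Total count 96 over total exposure 27 weeks.
Posterior: α' = 10 + 96 = 106, β' = 9 + 27 = 36.
Posterior variance = α'/β'² = 106/1296 = 53/648.

53/648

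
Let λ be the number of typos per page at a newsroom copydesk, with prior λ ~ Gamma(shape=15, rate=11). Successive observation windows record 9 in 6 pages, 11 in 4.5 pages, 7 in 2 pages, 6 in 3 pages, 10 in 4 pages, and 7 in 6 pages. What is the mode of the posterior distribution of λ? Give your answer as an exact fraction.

Total count: 9 + 11 + 7 + 6 + 10 + 7 = 50.
Total exposure: 6 + 4.5 + 2 + 3 + 4 + 6 = 25.5 pages.
Posterior: α' = 15 + 50 = 65, β' = 11 + 25.5 = 73/2.
Posterior mode = (α'−1)/β' = 64/(73/2) = 128/73.

128/73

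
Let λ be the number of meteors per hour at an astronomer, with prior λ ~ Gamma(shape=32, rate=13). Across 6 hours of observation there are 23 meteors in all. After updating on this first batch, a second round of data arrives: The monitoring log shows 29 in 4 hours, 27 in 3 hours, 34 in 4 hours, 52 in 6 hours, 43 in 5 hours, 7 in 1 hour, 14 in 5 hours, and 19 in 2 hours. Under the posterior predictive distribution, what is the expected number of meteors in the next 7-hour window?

Total count 23 over total exposure 6 hours.
After the first batch: Gamma(32 + 23, 13 + 6) = Gamma(55, 19).
Total count: 29 + 27 + 34 + 52 + 43 + 7 + 14 + 19 = 225.
Total exposure: 4 + 3 + 4 + 6 + 5 + 1 + 5 + 2 = 30 hours.
After the second batch: Gamma(55 + 225, 19 + 30) = Gamma(280, 49).
Predictive mean over a 7-hour window = T·E[λ|data] = 7·280/49 = 40.

40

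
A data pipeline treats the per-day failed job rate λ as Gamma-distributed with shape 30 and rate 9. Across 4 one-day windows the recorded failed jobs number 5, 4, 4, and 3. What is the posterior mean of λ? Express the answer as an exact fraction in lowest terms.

46/13

Total count: 5 + 4 + 4 + 3 = 16.
Total exposure: 4 days.
The Gamma prior is conjugate for the Poisson rate, so λ | data ~ Gamma(30+16, 9+4) = Gamma(46, 13).
Posterior mean = α'/β' = 46/13.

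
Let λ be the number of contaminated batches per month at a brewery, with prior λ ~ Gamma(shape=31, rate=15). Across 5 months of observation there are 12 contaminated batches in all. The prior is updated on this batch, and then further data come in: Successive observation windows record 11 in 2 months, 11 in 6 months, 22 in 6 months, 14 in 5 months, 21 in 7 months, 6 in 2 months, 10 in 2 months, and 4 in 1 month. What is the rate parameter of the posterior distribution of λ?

51

Total count 12 over total exposure 5 months.
After the first batch: Gamma(31 + 12, 15 + 5) = Gamma(43, 20).
Total count: 11 + 11 + 22 + 14 + 21 + 6 + 10 + 4 = 99.
Total exposure: 2 + 6 + 6 + 5 + 7 + 2 + 2 + 1 = 31 months.
After the second batch: Gamma(43 + 99, 20 + 31) = Gamma(142, 51).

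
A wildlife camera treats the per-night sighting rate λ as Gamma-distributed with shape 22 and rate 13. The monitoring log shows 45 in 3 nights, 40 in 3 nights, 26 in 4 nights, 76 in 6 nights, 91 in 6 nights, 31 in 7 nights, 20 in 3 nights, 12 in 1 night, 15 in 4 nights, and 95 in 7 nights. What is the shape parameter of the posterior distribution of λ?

473

Total count: 45 + 40 + 26 + 76 + 91 + 31 + 20 + 12 + 15 + 95 = 451.
Total exposure: 3 + 3 + 4 + 6 + 6 + 7 + 3 + 1 + 4 + 7 = 44 nights.
The Gamma prior is conjugate for the Poisson rate, so λ | data ~ Gamma(22+451, 13+44) = Gamma(473, 57).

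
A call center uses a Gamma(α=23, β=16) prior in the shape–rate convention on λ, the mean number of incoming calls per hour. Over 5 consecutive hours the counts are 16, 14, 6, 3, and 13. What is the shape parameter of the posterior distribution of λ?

75

Total count: 16 + 14 + 6 + 3 + 13 = 52.
Total exposure: 5 hours.
The Gamma prior is conjugate for the Poisson rate, so λ | data ~ Gamma(23+52, 16+5) = Gamma(75, 21).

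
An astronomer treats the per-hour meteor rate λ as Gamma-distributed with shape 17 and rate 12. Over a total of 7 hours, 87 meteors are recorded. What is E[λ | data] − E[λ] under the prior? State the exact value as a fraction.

925/228

Total count 87 over total exposure 7 hours.
Gamma(α, β) with Poisson data over total exposure Σt gives posterior Gamma(α+Σx, β+Σt) = Gamma(104, 19).
Posterior mean = 104/19 = 104/19; prior mean = 17/12 = 17/12. Difference = 104/19 − 17/12 = 925/228.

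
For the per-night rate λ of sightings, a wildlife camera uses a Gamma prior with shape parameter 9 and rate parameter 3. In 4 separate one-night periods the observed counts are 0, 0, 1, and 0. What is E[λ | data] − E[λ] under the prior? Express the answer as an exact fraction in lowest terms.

Total count: 0 + 0 + 1 + 0 = 1.
Total exposure: 4 nights.
By Gamma–Poisson conjugacy, the posterior is Gamma(α + Σx, β + Σt) = Gamma(9 + 1, 3 + 4) = Gamma(10, 7).
Posterior mean = 10/7 = 10/7; prior mean = 9/3 = 3. Difference = 10/7 − 3 = -11/7.

-11/7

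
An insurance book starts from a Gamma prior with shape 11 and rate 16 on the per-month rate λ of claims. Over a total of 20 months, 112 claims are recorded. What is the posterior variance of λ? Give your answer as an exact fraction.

Total count 112 over total exposure 20 months.
By Gamma–Poisson conjugacy, the posterior is Gamma(α + Σx, β + Σt) = Gamma(11 + 112, 16 + 20) = Gamma(123, 36).
Posterior variance = α'/β'² = 123/1296 = 41/432.

41/432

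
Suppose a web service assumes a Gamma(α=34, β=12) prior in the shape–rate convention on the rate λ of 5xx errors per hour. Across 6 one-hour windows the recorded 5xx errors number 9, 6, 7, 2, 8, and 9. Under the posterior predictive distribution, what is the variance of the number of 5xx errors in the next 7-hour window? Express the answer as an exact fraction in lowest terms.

Total count: 9 + 6 + 7 + 2 + 8 + 9 = 41.
Total exposure: 6 hours.
Gamma(α, β) with Poisson data over total exposure Σt gives posterior Gamma(α+Σx, β+Σt) = Gamma(75, 18).
The posterior predictive for a window of length T is Negative Binomial with variance T·α'·(β'+T)/β'² = 7·75·25/324 = 4375/108.

4375/108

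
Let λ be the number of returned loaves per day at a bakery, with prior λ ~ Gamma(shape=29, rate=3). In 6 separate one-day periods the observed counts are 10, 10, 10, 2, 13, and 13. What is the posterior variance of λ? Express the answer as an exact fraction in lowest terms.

Total count: 10 + 10 + 10 + 2 + 13 + 13 = 58.
Total exposure: 6 days.
The Gamma prior is conjugate for the Poisson rate, so λ | data ~ Gamma(29+58, 3+6) = Gamma(87, 9).
Posterior variance = α'/β'² = 87/81 = 29/27.

29/27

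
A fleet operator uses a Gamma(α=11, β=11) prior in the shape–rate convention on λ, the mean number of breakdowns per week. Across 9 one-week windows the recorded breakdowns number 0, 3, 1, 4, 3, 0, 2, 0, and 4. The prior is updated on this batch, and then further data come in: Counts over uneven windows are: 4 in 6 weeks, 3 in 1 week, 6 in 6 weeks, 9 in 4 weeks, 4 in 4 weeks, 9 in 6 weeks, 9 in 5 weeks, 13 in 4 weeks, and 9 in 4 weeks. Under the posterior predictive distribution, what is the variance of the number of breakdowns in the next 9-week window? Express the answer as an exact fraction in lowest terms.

Total count: 0 + 3 + 1 + 4 + 3 + 0 + 2 + 0 + 4 = 17.
Total exposure: 9 weeks.
After the first batch: Gamma(11 + 17, 11 + 9) = Gamma(28, 20).
Total count: 4 + 3 + 6 + 9 + 4 + 9 + 9 + 13 + 9 = 66.
Total exposure: 6 + 1 + 6 + 4 + 4 + 6 + 5 + 4 + 4 = 40 weeks.
After the second batch: Gamma(28 + 66, 20 + 40) = Gamma(94, 60).
The posterior predictive for a window of length T is Negative Binomial with variance T·α'·(β'+T)/β'² = 9·94·69/3600 = 3243/200.

3243/200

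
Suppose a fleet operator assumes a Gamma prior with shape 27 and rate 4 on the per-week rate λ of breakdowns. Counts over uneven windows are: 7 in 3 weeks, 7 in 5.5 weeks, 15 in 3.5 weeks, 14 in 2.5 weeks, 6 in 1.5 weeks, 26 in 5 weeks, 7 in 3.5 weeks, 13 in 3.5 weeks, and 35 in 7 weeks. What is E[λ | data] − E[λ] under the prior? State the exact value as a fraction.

-425/156

Total count: 7 + 7 + 15 + 14 + 6 + 26 + 7 + 13 + 35 = 130.
Total exposure: 3 + 5.5 + 3.5 + 2.5 + 1.5 + 5 + 3.5 + 3.5 + 7 = 35 weeks.
The Gamma prior is conjugate for the Poisson rate, so λ | data ~ Gamma(27+130, 4+35) = Gamma(157, 39).
Posterior mean = 157/39 = 157/39; prior mean = 27/4 = 27/4. Difference = 157/39 − 27/4 = -425/156.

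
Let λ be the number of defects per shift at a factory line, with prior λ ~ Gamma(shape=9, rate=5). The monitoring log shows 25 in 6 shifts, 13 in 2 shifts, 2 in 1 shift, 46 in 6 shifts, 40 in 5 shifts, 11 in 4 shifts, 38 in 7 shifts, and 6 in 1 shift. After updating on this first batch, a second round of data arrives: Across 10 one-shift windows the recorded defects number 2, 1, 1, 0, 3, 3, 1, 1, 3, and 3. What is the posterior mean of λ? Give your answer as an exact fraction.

208/47

Total count: 25 + 13 + 2 + 46 + 40 + 11 + 38 + 6 = 181.
Total exposure: 6 + 2 + 1 + 6 + 5 + 4 + 7 + 1 = 32 shifts.
After the first batch: Gamma(9 + 181, 5 + 32) = Gamma(190, 37).
Total count: 2 + 1 + 1 + 0 + 3 + 3 + 1 + 1 + 3 + 3 = 18.
Total exposure: 10 shifts.
After the second batch: Gamma(190 + 18, 37 + 10) = Gamma(208, 47).
Posterior mean = α'/β' = 208/47.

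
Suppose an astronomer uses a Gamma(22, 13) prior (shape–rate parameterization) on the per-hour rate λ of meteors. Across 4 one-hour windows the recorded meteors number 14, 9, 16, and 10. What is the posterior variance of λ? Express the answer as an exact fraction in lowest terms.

Total count: 14 + 9 + 16 + 10 = 49.
Total exposure: 4 hours.
By Gamma–Poisson conjugacy, the posterior is Gamma(α + Σx, β + Σt) = Gamma(22 + 49, 13 + 4) = Gamma(71, 17).
Posterior variance = α'/β'² = 71/289.

71/289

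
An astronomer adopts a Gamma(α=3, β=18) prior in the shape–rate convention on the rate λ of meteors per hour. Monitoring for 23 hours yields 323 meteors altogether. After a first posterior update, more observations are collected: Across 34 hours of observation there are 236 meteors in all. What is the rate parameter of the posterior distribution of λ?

Total count 323 over total exposure 23 hours.
After the first batch: Gamma(3 + 323, 18 + 23) = Gamma(326, 41).
Total count 236 over total exposure 34 hours.
After the second batch: Gamma(326 + 236, 41 + 34) = Gamma(562, 75).

75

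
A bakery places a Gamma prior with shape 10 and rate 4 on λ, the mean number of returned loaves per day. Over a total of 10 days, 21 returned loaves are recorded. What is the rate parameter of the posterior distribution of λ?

Total count 21 over total exposure 10 days.
Conjugate update: add total count to the shape and total exposure to the rate, giving Gamma(31, 14).

14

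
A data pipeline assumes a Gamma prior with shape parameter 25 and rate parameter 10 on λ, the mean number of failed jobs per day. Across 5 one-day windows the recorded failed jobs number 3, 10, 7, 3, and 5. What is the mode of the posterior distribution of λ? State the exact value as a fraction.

52/15

Total count: 3 + 10 + 7 + 3 + 5 = 28.
Total exposure: 5 days.
By Gamma–Poisson conjugacy, the posterior is Gamma(α + Σx, β + Σt) = Gamma(25 + 28, 10 + 5) = Gamma(53, 15).
Posterior mode = (α'−1)/β' = 52/15.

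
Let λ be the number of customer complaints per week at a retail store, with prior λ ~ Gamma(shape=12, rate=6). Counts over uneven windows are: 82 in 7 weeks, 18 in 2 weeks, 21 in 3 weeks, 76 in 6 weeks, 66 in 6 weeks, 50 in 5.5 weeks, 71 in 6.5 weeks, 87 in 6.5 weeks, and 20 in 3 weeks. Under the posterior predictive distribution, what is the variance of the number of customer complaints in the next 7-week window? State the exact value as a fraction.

Total count: 82 + 18 + 21 + 76 + 66 + 50 + 71 + 87 + 20 = 491.
Total exposure: 7 + 2 + 3 + 6 + 6 + 5.5 + 6.5 + 6.5 + 3 = 45.5 weeks.
Conjugate update: add total count to the shape and total exposure to the rate, giving Gamma(503, 103/2).
The posterior predictive for a window of length T is Negative Binomial with variance T·α'·(β'+T)/β'² = 7·503·(117/2)/(10609/4) = 823914/10609.

823914/10609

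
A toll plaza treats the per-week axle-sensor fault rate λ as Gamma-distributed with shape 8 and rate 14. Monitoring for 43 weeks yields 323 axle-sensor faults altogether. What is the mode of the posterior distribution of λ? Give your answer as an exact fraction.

Total count 323 over total exposure 43 weeks.
Gamma(α, β) with Poisson data over total exposure Σt gives posterior Gamma(α+Σx, β+Σt) = Gamma(331, 57).
Posterior mode = (α'−1)/β' = 330/57 = 110/19.

110/19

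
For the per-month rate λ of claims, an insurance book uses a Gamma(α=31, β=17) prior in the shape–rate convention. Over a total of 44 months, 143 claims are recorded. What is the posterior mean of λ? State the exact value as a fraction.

Total count 143 over total exposure 44 months.
The Gamma prior is conjugate for the Poisson rate, so λ | data ~ Gamma(31+143, 17+44) = Gamma(174, 61).
Posterior mean = α'/β' = 174/61.

174/61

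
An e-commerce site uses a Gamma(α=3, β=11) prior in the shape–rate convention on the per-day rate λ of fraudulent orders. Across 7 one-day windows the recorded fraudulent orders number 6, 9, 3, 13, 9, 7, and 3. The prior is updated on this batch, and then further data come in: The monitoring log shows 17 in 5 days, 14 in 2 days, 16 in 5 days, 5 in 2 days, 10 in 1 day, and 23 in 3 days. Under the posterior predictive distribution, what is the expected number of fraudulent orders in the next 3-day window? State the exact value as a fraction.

23/2

Total count: 6 + 9 + 3 + 13 + 9 + 7 + 3 = 50.
Total exposure: 7 days.
After the first batch: Gamma(3 + 50, 11 + 7) = Gamma(53, 18).
Total count: 17 + 14 + 16 + 5 + 10 + 23 = 85.
Total exposure: 5 + 2 + 5 + 2 + 1 + 3 = 18 days.
After the second batch: Gamma(53 + 85, 18 + 18) = Gamma(138, 36).
Predictive mean over a 3-day window = T·E[λ|data] = 3·138/36 = 23/2.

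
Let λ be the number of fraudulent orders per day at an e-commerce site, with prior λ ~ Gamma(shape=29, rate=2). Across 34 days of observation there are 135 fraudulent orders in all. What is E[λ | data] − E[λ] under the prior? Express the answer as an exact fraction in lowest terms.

-179/18

Total count 135 over total exposure 34 days.
The Gamma prior is conjugate for the Poisson rate, so λ | data ~ Gamma(29+135, 2+34) = Gamma(164, 36).
Posterior mean = 164/36 = 41/9; prior mean = 29/2 = 29/2. Difference = 41/9 − 29/2 = -179/18.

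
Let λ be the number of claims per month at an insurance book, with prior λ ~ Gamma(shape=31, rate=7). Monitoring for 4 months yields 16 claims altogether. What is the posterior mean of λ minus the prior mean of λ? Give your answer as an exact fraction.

-12/77

Total count 16 over total exposure 4 months.
Conjugate update: add total count to the shape and total exposure to the rate, giving Gamma(47, 11).
Posterior mean = 47/11 = 47/11; prior mean = 31/7 = 31/7. Difference = 47/11 − 31/7 = -12/77.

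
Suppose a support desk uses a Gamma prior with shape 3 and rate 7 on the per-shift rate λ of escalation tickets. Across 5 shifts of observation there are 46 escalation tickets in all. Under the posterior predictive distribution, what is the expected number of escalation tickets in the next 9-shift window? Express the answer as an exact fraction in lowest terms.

Total count 46 over total exposure 5 shifts.
Posterior: α' = 3 + 46 = 49, β' = 7 + 5 = 12.
Predictive mean over a 9-shift window = T·E[λ|data] = 9·49/12 = 147/4.

147/4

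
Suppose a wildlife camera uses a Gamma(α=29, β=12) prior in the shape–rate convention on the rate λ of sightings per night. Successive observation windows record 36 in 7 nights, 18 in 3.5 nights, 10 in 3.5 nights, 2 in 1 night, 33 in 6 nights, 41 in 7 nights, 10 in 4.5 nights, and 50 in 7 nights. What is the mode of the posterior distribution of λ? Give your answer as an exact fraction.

Total count: 36 + 18 + 10 + 2 + 33 + 41 + 10 + 50 = 200.
Total exposure: 7 + 3.5 + 3.5 + 1 + 6 + 7 + 4.5 + 7 = 39.5 nights.
The Gamma prior is conjugate for the Poisson rate, so λ | data ~ Gamma(29+200, 12+39.5) = Gamma(229, 103/2).
Posterior mode = (α'−1)/β' = 228/(103/2) = 456/103.

456/103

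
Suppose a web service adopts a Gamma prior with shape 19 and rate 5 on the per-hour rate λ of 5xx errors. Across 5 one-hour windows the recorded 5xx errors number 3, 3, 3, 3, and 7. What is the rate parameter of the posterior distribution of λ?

Total count: 3 + 3 + 3 + 3 + 7 = 19.
Total exposure: 5 hours.
Posterior: α' = 19 + 19 = 38, β' = 5 + 5 = 10.

10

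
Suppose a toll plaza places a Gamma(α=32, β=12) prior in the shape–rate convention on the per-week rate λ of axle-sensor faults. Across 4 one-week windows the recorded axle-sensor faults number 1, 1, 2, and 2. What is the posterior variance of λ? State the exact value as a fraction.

19/128

Total count: 1 + 1 + 2 + 2 = 6.
Total exposure: 4 weeks.
By Gamma–Poisson conjugacy, the posterior is Gamma(α + Σx, β + Σt) = Gamma(32 + 6, 12 + 4) = Gamma(38, 16).
Posterior variance = α'/β'² = 38/256 = 19/128.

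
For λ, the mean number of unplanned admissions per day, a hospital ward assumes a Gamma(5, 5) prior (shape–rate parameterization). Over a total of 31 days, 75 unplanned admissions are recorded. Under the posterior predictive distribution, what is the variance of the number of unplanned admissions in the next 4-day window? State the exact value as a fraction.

800/81

Total count 75 over total exposure 31 days.
By Gamma–Poisson conjugacy, the posterior is Gamma(α + Σx, β + Σt) = Gamma(5 + 75, 5 + 31) = Gamma(80, 36).
The posterior predictive for a window of length T is Negative Binomial with variance T·α'·(β'+T)/β'² = 4·80·40/1296 = 800/81.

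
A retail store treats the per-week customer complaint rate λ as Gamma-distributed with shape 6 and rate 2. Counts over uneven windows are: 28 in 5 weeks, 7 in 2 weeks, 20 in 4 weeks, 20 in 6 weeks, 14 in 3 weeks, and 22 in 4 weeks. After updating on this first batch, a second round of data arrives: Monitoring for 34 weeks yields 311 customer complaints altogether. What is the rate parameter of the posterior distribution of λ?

Total count: 28 + 7 + 20 + 20 + 14 + 22 = 111.
Total exposure: 5 + 2 + 4 + 6 + 3 + 4 = 24 weeks.
After the first batch: Gamma(6 + 111, 2 + 24) = Gamma(117, 26).
Total count 311 over total exposure 34 weeks.
After the second batch: Gamma(117 + 311, 26 + 34) = Gamma(428, 60).

60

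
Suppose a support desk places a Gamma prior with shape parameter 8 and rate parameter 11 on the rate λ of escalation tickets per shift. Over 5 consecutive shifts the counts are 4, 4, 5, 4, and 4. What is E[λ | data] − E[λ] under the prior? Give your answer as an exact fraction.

Total count: 4 + 4 + 5 + 4 + 4 = 21.
Total exposure: 5 shifts.
Gamma(α, β) with Poisson data over total exposure Σt gives posterior Gamma(α+Σx, β+Σt) = Gamma(29, 16).
Posterior mean = 29/16 = 29/16; prior mean = 8/11 = 8/11. Difference = 29/16 − 8/11 = 191/176.

191/176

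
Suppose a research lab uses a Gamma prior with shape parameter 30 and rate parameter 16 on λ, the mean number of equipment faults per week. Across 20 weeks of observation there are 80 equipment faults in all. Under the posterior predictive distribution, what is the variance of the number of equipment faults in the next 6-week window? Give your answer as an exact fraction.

385/18

Total count 80 over total exposure 20 weeks.
The Gamma prior is conjugate for the Poisson rate, so λ | data ~ Gamma(30+80, 16+20) = Gamma(110, 36).
The posterior predictive for a window of length T is Negative Binomial with variance T·α'·(β'+T)/β'² = 6·110·42/1296 = 385/18.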